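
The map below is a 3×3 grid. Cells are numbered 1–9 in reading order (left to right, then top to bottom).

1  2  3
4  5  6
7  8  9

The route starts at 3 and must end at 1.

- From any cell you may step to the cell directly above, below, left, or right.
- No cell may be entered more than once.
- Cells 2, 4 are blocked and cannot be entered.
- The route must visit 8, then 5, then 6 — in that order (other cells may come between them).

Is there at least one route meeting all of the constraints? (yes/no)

The blocked cells wall 1 off from 3 completely — no sequence of moves reaches it at all, so no route can satisfy the rules.

no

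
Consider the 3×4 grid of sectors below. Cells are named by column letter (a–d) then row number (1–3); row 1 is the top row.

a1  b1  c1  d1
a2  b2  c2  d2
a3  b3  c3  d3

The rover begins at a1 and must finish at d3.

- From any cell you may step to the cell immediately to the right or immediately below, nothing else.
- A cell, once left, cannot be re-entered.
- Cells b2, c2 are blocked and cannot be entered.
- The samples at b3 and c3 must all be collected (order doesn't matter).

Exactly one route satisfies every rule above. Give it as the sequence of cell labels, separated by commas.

Moves only go right or down, so the column and row indices never decrease.
Route from a1: 2× down (reaching a3), 3× right (reaching d3) — 5 moves in all.
Check: all required cells visited.

a1, a2, a3, b3, c3, d3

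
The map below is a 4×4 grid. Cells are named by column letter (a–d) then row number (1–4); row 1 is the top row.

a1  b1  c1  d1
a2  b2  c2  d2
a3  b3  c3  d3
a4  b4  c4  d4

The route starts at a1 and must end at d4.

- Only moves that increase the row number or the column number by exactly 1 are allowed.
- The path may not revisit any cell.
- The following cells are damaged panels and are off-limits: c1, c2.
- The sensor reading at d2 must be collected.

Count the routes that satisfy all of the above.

A right/down-only route from a1 to d4 makes exactly 3 down-moves and 3 right-moves in some order.
With no other constraints that would be C(6,3) = 20 routes.
Split at d2 and multiply the segment counts (each segment already excludes blocked cells): a1→d2: 0; d2→d4: 1; product = 0.
No route satisfies every constraint, so the count is 0.

0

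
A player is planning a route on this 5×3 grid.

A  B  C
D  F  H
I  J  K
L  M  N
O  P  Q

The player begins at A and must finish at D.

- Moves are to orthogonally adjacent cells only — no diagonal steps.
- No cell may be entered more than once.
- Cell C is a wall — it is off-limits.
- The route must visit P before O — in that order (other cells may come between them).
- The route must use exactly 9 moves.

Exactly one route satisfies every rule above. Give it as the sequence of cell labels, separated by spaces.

A B F J M P O L I D

The waypoints must appear in the order P, O, with no cell reused.
Route from A: right to B, 4× down (reaching P), left to O, 3× up (reaching D) — 9 moves in all.
Check: order respected (P at step 5, O at step 6); 9 moves as required.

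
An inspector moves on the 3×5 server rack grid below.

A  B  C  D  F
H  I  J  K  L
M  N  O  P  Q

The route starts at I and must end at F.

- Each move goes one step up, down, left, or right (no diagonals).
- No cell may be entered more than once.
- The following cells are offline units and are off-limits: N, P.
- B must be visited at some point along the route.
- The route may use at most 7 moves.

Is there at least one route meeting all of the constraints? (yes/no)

yes

One route that works: I → B → C → D → F.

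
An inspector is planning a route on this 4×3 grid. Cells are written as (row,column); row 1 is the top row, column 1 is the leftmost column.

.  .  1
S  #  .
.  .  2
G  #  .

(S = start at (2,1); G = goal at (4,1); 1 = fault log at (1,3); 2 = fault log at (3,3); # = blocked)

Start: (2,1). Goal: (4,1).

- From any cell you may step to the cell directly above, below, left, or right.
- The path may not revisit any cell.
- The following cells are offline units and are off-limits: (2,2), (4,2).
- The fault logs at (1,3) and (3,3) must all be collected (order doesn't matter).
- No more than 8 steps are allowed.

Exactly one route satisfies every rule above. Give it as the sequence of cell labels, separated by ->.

The budget equals the shortest possible length, so every move has to be on a shortest route through the required cells.
Route from (2,1): up to (1,1), 2× right (reaching (1,3)), 2× down (reaching (3,3)), 2× left (reaching (3,1)), down to (4,1) — 8 moves in all.
Check: all required cells visited; 8 ≤ 8 moves.

(2,1) -> (1,1) -> (1,2) -> (1,3) -> (2,3) -> (3,3) -> (3,2) -> (3,1) -> (4,1)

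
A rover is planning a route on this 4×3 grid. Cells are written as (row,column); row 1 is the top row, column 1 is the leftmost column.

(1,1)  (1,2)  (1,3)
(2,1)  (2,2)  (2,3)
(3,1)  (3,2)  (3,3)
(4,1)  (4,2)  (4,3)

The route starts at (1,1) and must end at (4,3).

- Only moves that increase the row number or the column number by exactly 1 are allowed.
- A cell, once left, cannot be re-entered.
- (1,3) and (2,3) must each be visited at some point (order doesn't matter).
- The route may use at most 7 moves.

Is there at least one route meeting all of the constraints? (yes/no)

One route that works: (1,1) → (1,2) → (1,3) → (2,3) → (3,3) → (4,3).

yes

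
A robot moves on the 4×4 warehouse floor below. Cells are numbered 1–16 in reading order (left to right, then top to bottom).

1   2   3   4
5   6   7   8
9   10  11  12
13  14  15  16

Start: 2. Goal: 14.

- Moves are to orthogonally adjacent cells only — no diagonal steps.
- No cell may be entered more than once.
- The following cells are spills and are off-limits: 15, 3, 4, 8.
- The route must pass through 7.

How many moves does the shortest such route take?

5

Any route passes through 7 somewhere between 2 and 14. Summing Manhattan distances along the two legs (2 → 7 → 14) gives a lower bound of 2 + 3 = 5 moves.
A route of 5 moves achieves this: 2 → 6 → 7 → 11 → 10 → 14.
Since 5 matches the lower bound, it is optimal.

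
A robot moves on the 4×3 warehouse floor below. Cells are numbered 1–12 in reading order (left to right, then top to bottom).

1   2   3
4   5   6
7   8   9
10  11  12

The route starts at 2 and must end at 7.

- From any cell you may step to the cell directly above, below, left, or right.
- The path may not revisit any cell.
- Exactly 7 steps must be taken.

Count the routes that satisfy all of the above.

Need simple routes of exactly 7 moves from 2 to 7 (Manhattan distance 3, so 2 moves are spent on a detour and 2 undoing it).
Branch systematically from the start, pruning whenever the remaining move budget drops below the Manhattan distance to 7 or differs from it in parity. Grouping the completions by first move — via 5: 4; via 1: 2; via 3: 5 — and summing: 4 + 2 + 5 = 11.
That gives 11 routes.

11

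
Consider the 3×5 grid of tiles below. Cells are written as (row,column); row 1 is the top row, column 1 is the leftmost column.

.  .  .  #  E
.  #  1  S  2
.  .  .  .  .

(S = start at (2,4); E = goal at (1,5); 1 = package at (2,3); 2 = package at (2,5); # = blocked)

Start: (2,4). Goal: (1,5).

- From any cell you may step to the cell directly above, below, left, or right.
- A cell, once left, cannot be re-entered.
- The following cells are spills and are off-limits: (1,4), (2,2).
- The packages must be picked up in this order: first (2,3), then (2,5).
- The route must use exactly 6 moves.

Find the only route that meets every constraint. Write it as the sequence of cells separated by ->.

(2,4) -> (2,3) -> (3,3) -> (3,4) -> (3,5) -> (2,5) -> (1,5)

The waypoints must appear in the order (2,3), (2,5), with no cell reused.
Route from (2,4): left 1 to (2,3), down 1 to (3,3), right 2 to (3,5), up 2 to (1,5) — 6 moves in all.
Check: order respected (1 at step 1, 2 at step 5); 6 moves as required.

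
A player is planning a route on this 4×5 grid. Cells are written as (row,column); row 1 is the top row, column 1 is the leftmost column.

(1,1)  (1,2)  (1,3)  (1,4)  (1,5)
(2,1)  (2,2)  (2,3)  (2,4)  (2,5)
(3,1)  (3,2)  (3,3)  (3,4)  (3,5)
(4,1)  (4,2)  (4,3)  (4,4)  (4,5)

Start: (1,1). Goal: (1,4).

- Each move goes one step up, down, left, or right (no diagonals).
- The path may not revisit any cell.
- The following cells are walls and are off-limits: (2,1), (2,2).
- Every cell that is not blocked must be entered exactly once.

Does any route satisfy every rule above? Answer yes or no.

yes

One route that works: (1,1) → (1,2) → (1,3) → (2,3) → (3,3) → (3,2) → (3,1) → (4,1) → (4,2) → (4,3) → (4,4) → (4,5) → (3,5) → (3,4) → (2,4) → (2,5) → (1,5) → (1,4).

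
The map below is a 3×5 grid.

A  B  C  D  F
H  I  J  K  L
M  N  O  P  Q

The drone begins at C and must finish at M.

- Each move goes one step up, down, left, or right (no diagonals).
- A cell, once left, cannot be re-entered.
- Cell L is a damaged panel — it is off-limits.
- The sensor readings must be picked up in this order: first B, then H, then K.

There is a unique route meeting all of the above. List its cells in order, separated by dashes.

C - B - A - H - I - J - K - P - O - N - M

The waypoints must appear in the order B, H, K, with no cell reused.
Route from C: left 2 to A, down 1 to H, right 3 to K, down 1 to P, left 3 to M — 10 moves in all.
Check: order respected (B at step 1, H at step 3, K at step 6).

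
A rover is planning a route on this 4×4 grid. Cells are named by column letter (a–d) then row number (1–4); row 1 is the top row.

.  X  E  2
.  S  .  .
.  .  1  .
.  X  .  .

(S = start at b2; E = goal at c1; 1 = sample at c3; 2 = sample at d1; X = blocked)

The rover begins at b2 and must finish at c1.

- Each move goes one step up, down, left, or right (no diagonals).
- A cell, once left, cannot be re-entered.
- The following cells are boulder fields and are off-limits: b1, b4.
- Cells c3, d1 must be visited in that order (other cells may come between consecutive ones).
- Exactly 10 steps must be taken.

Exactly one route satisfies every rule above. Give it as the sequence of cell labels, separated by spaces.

b2 a2 a3 b3 c3 c4 d4 d3 d2 d1 c1

The waypoints must appear in the order c3, d1, with no cell reused.
Route from b2: left to a2, down to a3, 2× right (reaching c3), down to c4, right to d4, 3× up (reaching d1), left to c1 — 10 moves in all.
Check: order respected (1 at step 4, 2 at step 9); 10 moves as required.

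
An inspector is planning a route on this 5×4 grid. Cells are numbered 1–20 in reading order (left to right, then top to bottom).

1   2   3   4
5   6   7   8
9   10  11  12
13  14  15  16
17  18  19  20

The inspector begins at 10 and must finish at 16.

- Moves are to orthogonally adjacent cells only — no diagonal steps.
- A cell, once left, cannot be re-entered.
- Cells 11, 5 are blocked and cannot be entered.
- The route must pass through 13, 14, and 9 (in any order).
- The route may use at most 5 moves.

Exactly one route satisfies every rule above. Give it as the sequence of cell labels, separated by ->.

Any route must reach 13, 14, and 9 and still end at 16 within 5 moves, so the order of the required stops is forced.
Route from 10: left 1 to 9, down 1 to 13, right 3 to 16 — 5 moves in all.
Check: all required cells visited; 5 ≤ 5 moves.

10 -> 9 -> 13 -> 14 -> 15 -> 16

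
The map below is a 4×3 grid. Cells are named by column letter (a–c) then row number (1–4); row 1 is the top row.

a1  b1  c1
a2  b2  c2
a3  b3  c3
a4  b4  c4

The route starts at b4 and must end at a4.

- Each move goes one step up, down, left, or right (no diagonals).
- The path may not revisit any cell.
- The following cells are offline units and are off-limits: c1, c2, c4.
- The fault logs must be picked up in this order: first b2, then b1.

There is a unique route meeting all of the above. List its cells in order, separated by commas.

b4, b3, b2, b1, a1, a2, a3, a4

The waypoints must appear in the order b2, b1, with no cell reused.
Route from b4: 3× up (reaching b1), left to a1, 3× down (reaching a4) — 7 moves in all.
Check: order respected (b2 at step 2, b1 at step 3).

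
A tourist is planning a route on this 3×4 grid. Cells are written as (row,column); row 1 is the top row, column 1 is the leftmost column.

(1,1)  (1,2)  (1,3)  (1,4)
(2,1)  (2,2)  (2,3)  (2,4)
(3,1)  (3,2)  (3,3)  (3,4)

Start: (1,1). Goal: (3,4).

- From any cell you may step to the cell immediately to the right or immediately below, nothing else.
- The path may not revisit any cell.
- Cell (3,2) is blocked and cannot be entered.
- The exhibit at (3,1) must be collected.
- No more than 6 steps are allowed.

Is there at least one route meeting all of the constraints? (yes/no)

Every right/down route from (3,1) to (3,4) runs into a blocked cell, so that leg cannot be completed.

no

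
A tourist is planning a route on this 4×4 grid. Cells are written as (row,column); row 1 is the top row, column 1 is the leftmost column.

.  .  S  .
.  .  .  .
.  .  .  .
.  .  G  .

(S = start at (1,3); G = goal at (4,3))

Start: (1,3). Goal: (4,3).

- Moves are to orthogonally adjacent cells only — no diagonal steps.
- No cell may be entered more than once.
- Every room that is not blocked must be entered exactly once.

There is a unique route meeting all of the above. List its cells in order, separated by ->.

Need to visit all 16 open cells exactly once, starting at (1,3) and ending at (4,3).
Cell (4,1) has only two open neighbours ((3,1) and (4,2)), so the path must pass straight through it: one of those is the cell it's entered from and the other is where it exits.
Route from (1,3): right to (1,4), down to (2,4), 2× left (reaching (2,2)), up to (1,2), left to (1,1), 3× down (reaching (4,1)), right to (4,2), up to (3,2), 2× right (reaching (3,4)), down to (4,4), left to (4,3) — 15 moves in all.
Check: all 16 open cells covered.

(1,3) -> (1,4) -> (2,4) -> (2,3) -> (2,2) -> (1,2) -> (1,1) -> (2,1) -> (3,1) -> (4,1) -> (4,2) -> (3,2) -> (3,3) -> (3,4) -> (4,4) -> (4,3)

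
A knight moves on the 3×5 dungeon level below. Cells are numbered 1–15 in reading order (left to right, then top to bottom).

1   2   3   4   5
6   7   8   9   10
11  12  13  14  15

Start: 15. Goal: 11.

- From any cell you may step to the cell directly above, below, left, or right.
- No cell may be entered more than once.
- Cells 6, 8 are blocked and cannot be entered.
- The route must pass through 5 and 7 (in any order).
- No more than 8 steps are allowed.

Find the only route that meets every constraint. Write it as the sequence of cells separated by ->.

The budget equals the shortest possible length, so every move has to be on a shortest route through the required cells.
Route from 15: 2× up (reaching 5), 3× left (reaching 2), 2× down (reaching 12), left to 11 — 8 moves in all.
Check: all required cells visited; 8 ≤ 8 moves.

15 -> 10 -> 5 -> 4 -> 3 -> 2 -> 7 -> 12 -> 11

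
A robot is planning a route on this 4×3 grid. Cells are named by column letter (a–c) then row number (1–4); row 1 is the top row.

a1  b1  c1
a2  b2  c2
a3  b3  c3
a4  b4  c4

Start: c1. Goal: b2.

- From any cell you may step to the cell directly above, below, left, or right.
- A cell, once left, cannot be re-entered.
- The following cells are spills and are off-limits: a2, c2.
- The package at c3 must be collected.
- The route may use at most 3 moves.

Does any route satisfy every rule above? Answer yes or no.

no

Every way from c1 to c3 runs through b2 — but b2 is where the route must end, so it would be entered once on the way to c3 and again at the finish.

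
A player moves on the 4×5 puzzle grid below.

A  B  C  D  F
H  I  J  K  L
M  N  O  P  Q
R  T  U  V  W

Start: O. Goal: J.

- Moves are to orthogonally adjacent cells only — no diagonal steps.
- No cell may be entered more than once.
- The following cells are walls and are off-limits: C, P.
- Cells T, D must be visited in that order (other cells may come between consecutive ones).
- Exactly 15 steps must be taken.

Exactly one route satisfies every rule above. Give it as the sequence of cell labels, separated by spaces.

The waypoints must appear in the order T, D, with no cell reused.
Route from O: left to N, up to I, left to H, 2× down (reaching R), 4× right (reaching W), 3× up (reaching F), left to D, down to K, left to J — 15 moves in all.
Check: order respected (T at step 6, D at step 13); 15 moves as required.

O N I H M R T U V W Q L F D K J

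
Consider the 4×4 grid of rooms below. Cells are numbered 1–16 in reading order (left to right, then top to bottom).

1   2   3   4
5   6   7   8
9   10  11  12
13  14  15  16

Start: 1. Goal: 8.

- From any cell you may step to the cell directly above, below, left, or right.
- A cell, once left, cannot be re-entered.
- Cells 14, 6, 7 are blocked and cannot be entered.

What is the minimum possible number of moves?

4

The Manhattan distance from 1 to 8 is |1−2| + |1−4| = 4, so at least 4 moves are needed.
A route of 4 moves achieves this: 1 → 2 → 3 → 4 → 8.
Since 4 matches the lower bound, it is optimal.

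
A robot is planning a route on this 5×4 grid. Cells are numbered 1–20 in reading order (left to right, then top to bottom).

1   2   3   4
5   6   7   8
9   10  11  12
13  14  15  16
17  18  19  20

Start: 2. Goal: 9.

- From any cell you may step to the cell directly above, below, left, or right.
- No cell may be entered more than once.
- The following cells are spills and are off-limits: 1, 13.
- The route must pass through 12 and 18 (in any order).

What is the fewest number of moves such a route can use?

11

Any route passes through 12 and 18 in some order between 2 and 9. Summing Manhattan distances along each leg and taking the cheapest ordering (2 → 12 → 18 → 9) gives a lower bound of 4 + 4 + 3 = 11 moves.
A route of 11 moves achieves this: 2 → 6 → 7 → 11 → 12 → 16 → 20 → 19 → 18 → 14 → 10 → 9.
Since 11 matches the lower bound, it is optimal.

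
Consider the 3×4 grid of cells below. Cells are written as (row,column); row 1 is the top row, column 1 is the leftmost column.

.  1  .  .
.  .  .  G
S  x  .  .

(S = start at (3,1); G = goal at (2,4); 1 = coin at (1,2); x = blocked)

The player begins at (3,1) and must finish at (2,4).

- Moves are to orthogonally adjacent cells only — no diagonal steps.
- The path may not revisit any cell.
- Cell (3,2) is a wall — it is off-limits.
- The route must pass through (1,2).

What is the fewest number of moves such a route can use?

6

Any route passes through (1,2) somewhere between (3,1) and (2,4). Summing Manhattan distances along the two legs ((3,1) → (1,2) → (2,4)) gives a lower bound of 3 + 3 = 6 moves.
A route of 6 moves achieves this: (3,1) → (2,1) → (1,1) → (1,2) → (2,2) → (2,3) → (2,4).
Since 6 matches the lower bound, it is optimal.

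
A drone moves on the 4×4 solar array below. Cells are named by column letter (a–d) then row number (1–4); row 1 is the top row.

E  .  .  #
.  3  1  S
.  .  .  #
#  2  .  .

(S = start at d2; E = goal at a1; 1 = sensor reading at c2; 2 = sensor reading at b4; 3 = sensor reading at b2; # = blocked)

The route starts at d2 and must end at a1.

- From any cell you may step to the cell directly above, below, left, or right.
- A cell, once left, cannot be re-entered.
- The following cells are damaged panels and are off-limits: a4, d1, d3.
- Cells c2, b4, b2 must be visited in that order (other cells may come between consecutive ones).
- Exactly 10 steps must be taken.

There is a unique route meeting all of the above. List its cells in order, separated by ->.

d2 -> c2 -> c3 -> c4 -> b4 -> b3 -> a3 -> a2 -> b2 -> b1 -> a1

The waypoints must appear in the order c2, b4, b2, with no cell reused.
Route from d2: left 1 to c2, down 2 to c4, left 1 to b4, up 1 to b3, left 1 to a3, up 1 to a2, right 1 to b2, up 1 to b1, left 1 to a1 — 10 moves in all.
Check: order respected (1 at step 1, 2 at step 4, 3 at step 8); 10 moves as required.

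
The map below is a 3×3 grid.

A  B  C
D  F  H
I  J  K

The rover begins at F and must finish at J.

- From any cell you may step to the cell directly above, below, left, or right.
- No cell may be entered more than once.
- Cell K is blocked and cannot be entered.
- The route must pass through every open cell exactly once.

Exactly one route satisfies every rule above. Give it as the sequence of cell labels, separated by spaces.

F H C B A D I J

Need to visit all 8 open cells exactly once, starting at F and ending at J.
Cell C has only two open neighbours (H and B), so the path must pass straight through it: one of those is the cell it's entered from and the other is where it exits.
Route from F: right 1 to H, up 1 to C, left 2 to A, down 2 to I, right 1 to J — 7 moves in all.
Check: all 8 open cells covered.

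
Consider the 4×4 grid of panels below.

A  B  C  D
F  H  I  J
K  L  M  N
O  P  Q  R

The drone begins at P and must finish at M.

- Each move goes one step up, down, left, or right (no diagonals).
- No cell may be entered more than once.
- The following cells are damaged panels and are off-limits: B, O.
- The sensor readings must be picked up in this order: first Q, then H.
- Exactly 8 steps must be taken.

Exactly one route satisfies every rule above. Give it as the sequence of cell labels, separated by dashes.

The waypoints must appear in the order Q, H, with no cell reused.
Route from P: 2× right (reaching R), 2× up (reaching J), 2× left (reaching H), down to L, right to M — 8 moves in all.
Check: order respected (Q at step 1, H at step 6); 8 moves as required.

P - Q - R - N - J - I - H - L - M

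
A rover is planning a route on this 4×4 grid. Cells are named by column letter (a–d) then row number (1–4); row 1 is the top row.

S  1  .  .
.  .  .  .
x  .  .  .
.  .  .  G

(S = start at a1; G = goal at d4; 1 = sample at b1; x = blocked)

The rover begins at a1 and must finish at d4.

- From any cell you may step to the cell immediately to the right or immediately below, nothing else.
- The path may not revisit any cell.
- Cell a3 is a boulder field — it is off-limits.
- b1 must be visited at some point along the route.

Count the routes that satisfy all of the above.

A right/down-only route from a1 to d4 makes exactly 3 down-moves and 3 right-moves in some order.
With no other constraints that would be C(6,3) = 20 routes.
Split at b1 and multiply the segment counts (each segment already excludes blocked cells): a1→b1: 1; b1→d4: 10; product = 10.
That gives 10 routes.

10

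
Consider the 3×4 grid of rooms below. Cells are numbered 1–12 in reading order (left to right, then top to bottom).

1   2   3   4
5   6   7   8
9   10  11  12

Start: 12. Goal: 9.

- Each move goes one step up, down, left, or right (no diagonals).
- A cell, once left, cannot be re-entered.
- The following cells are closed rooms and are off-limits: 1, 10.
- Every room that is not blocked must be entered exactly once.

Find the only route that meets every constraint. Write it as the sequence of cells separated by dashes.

12 - 11 - 7 - 8 - 4 - 3 - 2 - 6 - 5 - 9

Need to visit all 10 open cells exactly once, starting at 12 and ending at 9.
Cell 11 has only two open neighbours (7 and 12), so the path must pass straight through it: one of those is the cell it's entered from and the other is where it exits.
Route from 12: left 1 to 11, up 1 to 7, right 1 to 8, up 1 to 4, left 2 to 2, down 1 to 6, left 1 to 5, down 1 to 9 — 9 moves in all.
Check: all 10 open cells covered.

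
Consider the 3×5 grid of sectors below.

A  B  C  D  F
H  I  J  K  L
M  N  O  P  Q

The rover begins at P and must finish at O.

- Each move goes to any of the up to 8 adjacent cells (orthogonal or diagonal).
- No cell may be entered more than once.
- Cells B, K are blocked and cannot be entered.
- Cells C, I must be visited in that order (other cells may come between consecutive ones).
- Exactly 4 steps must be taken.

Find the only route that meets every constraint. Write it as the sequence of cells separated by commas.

P, J, C, I, O

The waypoints must appear in the order C, I, with no cell reused.
Route from P: up-left 1 to J, up 1 to C, down-left 1 to I, down-right 1 to O — 4 moves in all.
Check: order respected (C at step 2, I at step 3); 4 moves as required.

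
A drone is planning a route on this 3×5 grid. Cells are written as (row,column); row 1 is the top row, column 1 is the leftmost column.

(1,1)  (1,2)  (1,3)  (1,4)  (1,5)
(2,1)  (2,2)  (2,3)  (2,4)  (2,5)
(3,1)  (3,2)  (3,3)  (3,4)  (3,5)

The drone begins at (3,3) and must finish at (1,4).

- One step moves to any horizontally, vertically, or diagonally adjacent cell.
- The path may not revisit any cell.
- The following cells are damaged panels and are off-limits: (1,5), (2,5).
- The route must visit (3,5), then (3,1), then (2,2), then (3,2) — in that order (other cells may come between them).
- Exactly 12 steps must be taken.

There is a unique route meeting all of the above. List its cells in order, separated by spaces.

(3,3) (3,4) (3,5) (2,4) (1,3) (1,2) (1,1) (2,1) (3,1) (2,2) (3,2) (2,3) (1,4)

The waypoints must appear in the order (3,5), (3,1), (2,2), (3,2), with no cell reused.
Route from (3,3): right 2 to (3,5), up-left 2 to (1,3), left 2 to (1,1), down 2 to (3,1), up-right 1 to (2,2), down 1 to (3,2), up-right 2 to (1,4) — 12 moves in all.
Check: order respected ((3,5) at step 2, (3,1) at step 8, (2,2) at step 9, (3,2) at step 10); 12 moves as required.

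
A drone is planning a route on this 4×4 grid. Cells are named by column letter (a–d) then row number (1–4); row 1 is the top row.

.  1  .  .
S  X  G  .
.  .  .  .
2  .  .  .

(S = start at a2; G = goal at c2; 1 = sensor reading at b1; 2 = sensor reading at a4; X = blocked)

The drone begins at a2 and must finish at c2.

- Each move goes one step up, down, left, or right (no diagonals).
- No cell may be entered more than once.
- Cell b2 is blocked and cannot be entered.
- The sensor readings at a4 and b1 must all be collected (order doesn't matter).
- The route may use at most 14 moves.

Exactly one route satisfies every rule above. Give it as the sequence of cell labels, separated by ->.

a2 -> a1 -> b1 -> c1 -> d1 -> d2 -> d3 -> d4 -> c4 -> b4 -> a4 -> a3 -> b3 -> c3 -> c2

The 14-move cap with required stops at a4, b1 leaves no slack for detours.
Route from a2: up to a1, 3× right (reaching d1), 3× down (reaching d4), 3× left (reaching a4), up to a3, 2× right (reaching c3), up to c2 — 14 moves in all.
Check: all required cells visited; 14 ≤ 14 moves.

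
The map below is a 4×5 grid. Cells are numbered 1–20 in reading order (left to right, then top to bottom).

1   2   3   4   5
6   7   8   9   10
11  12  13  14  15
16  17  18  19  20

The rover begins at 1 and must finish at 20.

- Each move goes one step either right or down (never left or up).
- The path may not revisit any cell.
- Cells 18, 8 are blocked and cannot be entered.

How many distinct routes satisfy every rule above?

10

A right/down-only route from 1 to 20 makes exactly 3 down-moves and 4 right-moves in some order.
With no other constraints that would be C(7,3) = 35 routes.
Subtract routes through each blocked cell (inclusion–exclusion for overlaps): − through 8: 18 − through 18: 10 + through 8&18: 3 → 10.
That gives 10 routes.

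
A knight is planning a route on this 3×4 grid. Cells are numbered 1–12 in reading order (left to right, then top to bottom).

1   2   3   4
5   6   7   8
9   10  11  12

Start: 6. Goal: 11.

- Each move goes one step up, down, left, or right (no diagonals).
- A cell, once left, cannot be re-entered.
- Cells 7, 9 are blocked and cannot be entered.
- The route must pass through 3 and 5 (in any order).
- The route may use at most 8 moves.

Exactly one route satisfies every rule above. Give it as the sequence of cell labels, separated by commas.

The 8-move cap with required stops at 3, 5 leaves no slack for detours.
Route from 6: left 1 to 5, up 1 to 1, right 3 to 4, down 2 to 12, left 1 to 11 — 8 moves in all.
Check: all required cells visited; 8 ≤ 8 moves.

6, 5, 1, 2, 3, 4, 8, 12, 11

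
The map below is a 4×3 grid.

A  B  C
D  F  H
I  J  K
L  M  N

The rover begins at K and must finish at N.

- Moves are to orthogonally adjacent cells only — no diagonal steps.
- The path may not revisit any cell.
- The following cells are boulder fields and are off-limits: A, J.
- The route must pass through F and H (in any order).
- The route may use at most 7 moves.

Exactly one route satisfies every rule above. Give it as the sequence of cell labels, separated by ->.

K -> H -> F -> D -> I -> L -> M -> N

Any route must reach F and H and still end at N within 7 moves, so the order of the required stops is forced.
Route from K: up 1 to H, left 2 to D, down 2 to L, right 2 to N — 7 moves in all.
Check: all required cells visited; 7 ≤ 7 moves.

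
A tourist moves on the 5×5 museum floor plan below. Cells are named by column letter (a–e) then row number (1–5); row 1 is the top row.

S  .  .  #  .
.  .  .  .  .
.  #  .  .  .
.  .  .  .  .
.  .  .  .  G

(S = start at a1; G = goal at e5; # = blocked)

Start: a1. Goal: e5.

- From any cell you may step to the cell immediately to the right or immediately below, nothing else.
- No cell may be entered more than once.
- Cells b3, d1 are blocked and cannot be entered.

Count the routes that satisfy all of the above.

A right/down-only route from a1 to e5 makes exactly 4 down-moves and 4 right-moves in some order.
With no other constraints that would be C(8,4) = 70 routes.
Subtract routes through each blocked cell (inclusion–exclusion for overlaps): − through d1: 5 − through b3: 30 → 35.
That gives 35 routes.

35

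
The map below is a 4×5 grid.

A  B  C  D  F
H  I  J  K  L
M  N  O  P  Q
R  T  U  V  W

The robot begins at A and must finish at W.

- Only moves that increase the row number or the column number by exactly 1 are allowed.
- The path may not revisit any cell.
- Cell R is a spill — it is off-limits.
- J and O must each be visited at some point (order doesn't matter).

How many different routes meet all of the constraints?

A right/down-only route from A to W makes exactly 3 down-moves and 4 right-moves in some order.
With no other constraints that would be C(7,3) = 35 routes.
A monotone route can only reach the required cells in the order J, O, so split there and multiply the segment counts (each segment already excludes blocked cells): A→J: 3; J→O: 1; O→W: 3; product = 9.
That gives 9 routes.

9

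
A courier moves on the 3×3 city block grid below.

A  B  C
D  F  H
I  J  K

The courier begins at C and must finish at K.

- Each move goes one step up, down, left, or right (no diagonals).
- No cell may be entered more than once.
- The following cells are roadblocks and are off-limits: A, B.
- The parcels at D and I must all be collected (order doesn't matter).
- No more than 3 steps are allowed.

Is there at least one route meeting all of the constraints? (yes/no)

no

Even ignoring the no-revisit rule, getting from C to K, taking the cheapest ordering C → D → I → K needs at least 3 + 1 + 2 = 6 moves (Manhattan distance per leg), which exceeds the 3-move limit.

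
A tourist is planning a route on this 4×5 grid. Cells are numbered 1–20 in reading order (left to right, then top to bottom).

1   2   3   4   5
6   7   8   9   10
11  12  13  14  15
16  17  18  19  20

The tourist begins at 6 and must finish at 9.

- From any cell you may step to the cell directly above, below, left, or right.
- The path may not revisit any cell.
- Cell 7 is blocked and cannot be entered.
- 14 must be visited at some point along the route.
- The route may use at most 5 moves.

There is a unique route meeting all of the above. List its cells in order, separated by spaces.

The 5-move cap with required stops at 14 leaves no slack for detours.
Route from 6: down to 11, 3× right (reaching 14), up to 9 — 5 moves in all.
Check: all required cells visited; 5 ≤ 5 moves.

6 11 12 13 14 9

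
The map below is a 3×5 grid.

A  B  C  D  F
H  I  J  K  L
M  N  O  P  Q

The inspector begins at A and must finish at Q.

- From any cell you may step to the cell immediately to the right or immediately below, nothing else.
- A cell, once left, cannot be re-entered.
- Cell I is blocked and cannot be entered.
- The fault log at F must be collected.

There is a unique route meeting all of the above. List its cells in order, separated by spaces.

Moves only go right or down, so the column and row indices never decrease.
Route from A: right 4 to F, down 2 to Q — 6 moves in all.
Check: all required cells visited.

A B C D F L Q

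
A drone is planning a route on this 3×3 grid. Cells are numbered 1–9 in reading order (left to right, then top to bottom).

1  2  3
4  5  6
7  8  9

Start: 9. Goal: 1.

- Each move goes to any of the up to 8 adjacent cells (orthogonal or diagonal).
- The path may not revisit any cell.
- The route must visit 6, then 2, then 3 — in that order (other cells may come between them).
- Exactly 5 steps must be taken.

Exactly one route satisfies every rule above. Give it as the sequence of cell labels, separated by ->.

The waypoints must appear in the order 6, 2, 3, with no cell reused.
Route from 9: up to 6, up-left to 2, right to 3, down-left to 5, up-left to 1 — 5 moves in all.
Check: order respected (6 at step 1, 2 at step 2, 3 at step 3); 5 moves as required.

9 -> 6 -> 2 -> 3 -> 5 -> 1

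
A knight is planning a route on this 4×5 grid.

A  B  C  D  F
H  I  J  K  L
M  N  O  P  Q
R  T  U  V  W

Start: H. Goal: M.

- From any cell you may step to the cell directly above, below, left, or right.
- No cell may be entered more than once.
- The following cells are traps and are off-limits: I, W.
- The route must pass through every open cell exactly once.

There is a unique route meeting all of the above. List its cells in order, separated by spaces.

Need to visit all 18 open cells exactly once, starting at H and ending at M.
Cell A has only two open neighbours (H and B), so the path must pass straight through it: one of those is the cell it's entered from and the other is where it exits.
Route from H: up 1 to A, right 2 to C, down 1 to J, right 1 to K, up 1 to D, right 1 to F, down 2 to Q, left 1 to P, down 1 to V, left 1 to U, up 1 to O, left 1 to N, down 1 to T, left 1 to R, up 1 to M — 17 moves in all.
Check: all 18 open cells covered.

H A B C J K D F L Q P V U O N T R M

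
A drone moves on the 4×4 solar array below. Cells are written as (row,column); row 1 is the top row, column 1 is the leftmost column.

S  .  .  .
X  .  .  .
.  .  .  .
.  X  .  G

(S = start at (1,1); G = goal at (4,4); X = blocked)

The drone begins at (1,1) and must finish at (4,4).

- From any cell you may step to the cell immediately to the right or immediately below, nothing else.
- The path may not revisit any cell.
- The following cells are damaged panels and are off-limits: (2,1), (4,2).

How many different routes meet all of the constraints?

9

A right/down-only route from (1,1) to (4,4) makes exactly 3 down-moves and 3 right-moves in some order.
With no other constraints that would be C(6,3) = 20 routes.
Subtract routes through each blocked cell (inclusion–exclusion for overlaps): − through (2,1): 10 − through (4,2): 4 + through (2,1)&(4,2): 3 → 9.
That gives 9 routes.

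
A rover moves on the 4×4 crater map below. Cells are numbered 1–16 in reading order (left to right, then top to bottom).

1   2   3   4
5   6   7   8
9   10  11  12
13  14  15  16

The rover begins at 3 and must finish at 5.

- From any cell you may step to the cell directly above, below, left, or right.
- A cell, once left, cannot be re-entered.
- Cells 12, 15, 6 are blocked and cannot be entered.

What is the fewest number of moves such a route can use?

The Manhattan distance from 3 to 5 is |1−2| + |3−1| = 3, so at least 3 moves are needed.
A route of 3 moves achieves this: 3 → 2 → 1 → 5.
Since 3 matches the lower bound, it is optimal.

3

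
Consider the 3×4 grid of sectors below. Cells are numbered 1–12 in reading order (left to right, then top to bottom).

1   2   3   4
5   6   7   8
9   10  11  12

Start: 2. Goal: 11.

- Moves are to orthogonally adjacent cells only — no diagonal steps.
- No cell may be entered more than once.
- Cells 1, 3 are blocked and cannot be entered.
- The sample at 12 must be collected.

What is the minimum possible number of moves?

Any route passes through 12 somewhere between 2 and 11. Summing Manhattan distances along the two legs (2 → 12 → 11) gives a lower bound of 4 + 1 = 5 moves.
A route of 5 moves achieves this: 2 → 6 → 7 → 8 → 12 → 11.
Since 5 matches the lower bound, it is optimal.

5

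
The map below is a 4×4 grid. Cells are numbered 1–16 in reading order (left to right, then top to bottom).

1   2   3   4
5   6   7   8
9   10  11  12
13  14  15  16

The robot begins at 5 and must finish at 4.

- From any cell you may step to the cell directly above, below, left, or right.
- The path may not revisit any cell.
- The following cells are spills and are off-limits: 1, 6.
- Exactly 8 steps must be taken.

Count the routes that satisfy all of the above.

Need simple routes of exactly 8 moves from 5 to 4 (Manhattan distance 4, so 2 moves are spent on a detour and 2 undoing it).
Branch systematically from the start, pruning whenever the remaining move budget drops below the Manhattan distance to 4 or differs from it in parity. Every completion starts via 9: 13.
That gives 13 routes.

13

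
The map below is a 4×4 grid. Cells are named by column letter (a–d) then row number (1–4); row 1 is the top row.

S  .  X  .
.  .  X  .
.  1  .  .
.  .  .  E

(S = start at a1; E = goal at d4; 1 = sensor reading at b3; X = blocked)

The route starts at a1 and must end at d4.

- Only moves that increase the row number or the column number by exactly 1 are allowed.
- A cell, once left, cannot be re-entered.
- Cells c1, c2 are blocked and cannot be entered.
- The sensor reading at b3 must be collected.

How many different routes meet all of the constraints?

9

A right/down-only route from a1 to d4 makes exactly 3 down-moves and 3 right-moves in some order.
With no other constraints that would be C(6,3) = 20 routes.
Split at b3 and multiply the segment counts (each segment already excludes blocked cells): a1→b3: 3; b3→d4: 3; product = 9.
That gives 9 routes.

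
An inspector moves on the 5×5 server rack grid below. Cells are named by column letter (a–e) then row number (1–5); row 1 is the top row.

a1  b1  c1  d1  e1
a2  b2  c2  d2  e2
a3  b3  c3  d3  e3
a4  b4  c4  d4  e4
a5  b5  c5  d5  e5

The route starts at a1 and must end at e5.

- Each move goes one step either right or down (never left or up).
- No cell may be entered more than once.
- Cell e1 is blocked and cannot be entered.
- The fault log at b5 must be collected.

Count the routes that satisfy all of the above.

A right/down-only route from a1 to e5 makes exactly 4 down-moves and 4 right-moves in some order.
With no other constraints that would be C(8,4) = 70 routes.
Split at b5 and multiply the segment counts (each segment already excludes blocked cells): a1→b5: 5; b5→e5: 1; product = 5.
That gives 5 routes.

5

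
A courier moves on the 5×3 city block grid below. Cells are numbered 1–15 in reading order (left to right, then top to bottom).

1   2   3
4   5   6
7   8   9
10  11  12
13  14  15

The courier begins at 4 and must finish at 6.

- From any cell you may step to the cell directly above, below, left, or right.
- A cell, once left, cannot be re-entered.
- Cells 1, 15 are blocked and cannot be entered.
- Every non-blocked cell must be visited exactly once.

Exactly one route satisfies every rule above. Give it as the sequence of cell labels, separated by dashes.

Need to visit all 13 open cells exactly once, starting at 4 and ending at 6.
Cell 2 has only two open neighbours (5 and 3), so the path must pass straight through it: one of those is the cell it's entered from and the other is where it exits.
Route from 4: 3× down (reaching 13), right to 14, up to 11, right to 12, up to 9, left to 8, 2× up (reaching 2), right to 3, down to 6 — 12 moves in all.
Check: all 13 open cells covered.

4 - 7 - 10 - 13 - 14 - 11 - 12 - 9 - 8 - 5 - 2 - 3 - 6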